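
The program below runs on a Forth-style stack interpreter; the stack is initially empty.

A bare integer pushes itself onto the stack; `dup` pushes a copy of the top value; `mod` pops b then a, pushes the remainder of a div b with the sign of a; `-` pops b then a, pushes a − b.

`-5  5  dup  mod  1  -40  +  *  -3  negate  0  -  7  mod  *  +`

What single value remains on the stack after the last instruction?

-5     → -5
5      → -5 5
dup    → -5 5 5
mod    → -5 0
1      → -5 0 1
-40    → -5 0 1 -40
+      → -5 0 -39
*      → -5 0
-3     → -5 0 -3
negate → -5 0 3
0      → -5 0 3 0
-      → -5 0 3
7      → -5 0 3 7
mod    → -5 0 3
*      → -5 0
+      → -5

-5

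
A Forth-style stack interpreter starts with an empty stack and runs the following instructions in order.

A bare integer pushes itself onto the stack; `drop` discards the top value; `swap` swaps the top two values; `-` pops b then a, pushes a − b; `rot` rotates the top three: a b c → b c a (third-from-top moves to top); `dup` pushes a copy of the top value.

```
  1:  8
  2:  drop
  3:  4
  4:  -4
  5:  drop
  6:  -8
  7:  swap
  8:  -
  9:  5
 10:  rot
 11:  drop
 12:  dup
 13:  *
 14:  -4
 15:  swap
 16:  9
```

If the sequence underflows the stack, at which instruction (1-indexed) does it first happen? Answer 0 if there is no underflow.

10

8    -> 8
drop -> (empty)
4    -> 4
-4   -> 4 -4
drop -> 4
-8   -> 4 -8
swap -> -8 4
-    -> -12
5    -> -12 5
rot  — needs 3 operands, stack has 2 → underflow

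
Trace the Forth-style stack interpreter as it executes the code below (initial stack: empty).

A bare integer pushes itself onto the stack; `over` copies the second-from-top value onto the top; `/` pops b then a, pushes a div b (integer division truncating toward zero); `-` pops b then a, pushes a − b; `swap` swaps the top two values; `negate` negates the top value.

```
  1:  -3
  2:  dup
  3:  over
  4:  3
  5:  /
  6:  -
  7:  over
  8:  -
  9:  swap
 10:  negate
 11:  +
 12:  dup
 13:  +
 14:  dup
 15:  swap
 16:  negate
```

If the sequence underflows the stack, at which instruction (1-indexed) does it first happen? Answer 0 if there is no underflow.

-3      -3
dup     -3 -3
over    -3 -3 -3
3       -3 -3 -3 3
/       -3 -3 -1
-       -3 -2
over    -3 -2 -3
-       -3 1
swap    1 -3
negate  1 3
+       4
dup     4 4
+       8
dup     8 8
swap    8 8
negate  8 -8

0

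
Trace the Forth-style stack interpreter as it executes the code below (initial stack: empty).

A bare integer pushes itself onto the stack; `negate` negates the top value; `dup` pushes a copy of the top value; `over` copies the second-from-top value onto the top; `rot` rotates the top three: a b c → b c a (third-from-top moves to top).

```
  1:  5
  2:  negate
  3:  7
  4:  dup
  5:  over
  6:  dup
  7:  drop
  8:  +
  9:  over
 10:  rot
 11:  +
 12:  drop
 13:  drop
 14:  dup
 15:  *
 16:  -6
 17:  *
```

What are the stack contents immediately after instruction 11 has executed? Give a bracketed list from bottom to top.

5      -> 5
negate -> -5
7      -> -5 7
dup    -> -5 7 7
over   -> -5 7 7 7
dup    -> -5 7 7 7 7
drop   -> -5 7 7 7
+      -> -5 7 14
over   -> -5 7 14 7
rot    -> -5 14 7 7
+      -> -5 14 14

[-5, 14, 14]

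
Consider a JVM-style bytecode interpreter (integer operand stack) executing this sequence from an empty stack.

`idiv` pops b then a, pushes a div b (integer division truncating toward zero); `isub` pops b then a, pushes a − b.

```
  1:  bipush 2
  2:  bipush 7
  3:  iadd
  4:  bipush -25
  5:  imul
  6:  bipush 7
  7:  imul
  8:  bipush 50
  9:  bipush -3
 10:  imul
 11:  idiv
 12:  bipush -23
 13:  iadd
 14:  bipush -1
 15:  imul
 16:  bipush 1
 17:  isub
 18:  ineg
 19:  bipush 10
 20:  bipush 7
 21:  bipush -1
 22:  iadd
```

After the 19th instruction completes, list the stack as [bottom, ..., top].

bipush 2   -> 2
bipush 7   -> 2 7
iadd       -> 9
bipush -25 -> 9 -25
imul       -> -225
bipush 7   -> -225 7
imul       -> -1575
bipush 50  -> -1575 50
bipush -3  -> -1575 50 -3
imul       -> -1575 -150
idiv       -> 10
bipush -23 -> 10 -23
iadd       -> -13
bipush -1  -> -13 -1
imul       -> 13
bipush 1   -> 13 1
isub       -> 12
ineg       -> -12
bipush 10  -> -12 10

[-12, 10]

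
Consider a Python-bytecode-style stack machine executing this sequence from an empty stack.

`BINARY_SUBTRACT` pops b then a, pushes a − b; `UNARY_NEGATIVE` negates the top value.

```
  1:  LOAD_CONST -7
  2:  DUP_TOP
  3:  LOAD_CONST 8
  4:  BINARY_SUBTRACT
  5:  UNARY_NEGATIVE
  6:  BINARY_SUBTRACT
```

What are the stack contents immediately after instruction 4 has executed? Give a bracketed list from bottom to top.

[-7, -15]

LOAD_CONST -7   -> -7
DUP_TOP         -> -7 -7
LOAD_CONST 8    -> -7 -7 8
BINARY_SUBTRACT -> -7 -15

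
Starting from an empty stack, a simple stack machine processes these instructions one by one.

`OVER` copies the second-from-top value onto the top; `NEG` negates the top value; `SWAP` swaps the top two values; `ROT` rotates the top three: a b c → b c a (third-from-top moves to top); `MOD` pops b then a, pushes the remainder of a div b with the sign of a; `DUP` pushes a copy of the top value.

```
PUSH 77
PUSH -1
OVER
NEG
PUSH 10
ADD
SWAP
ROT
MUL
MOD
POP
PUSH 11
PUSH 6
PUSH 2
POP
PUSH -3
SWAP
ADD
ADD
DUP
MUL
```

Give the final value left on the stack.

196

PUSH 77 → 77
PUSH -1 → 77 -1
OVER    → 77 -1 77
NEG     → 77 -1 -77
PUSH 10 → 77 -1 -77 10
ADD     → 77 -1 -67
SWAP    → 77 -67 -1
ROT     → -67 -1 77
MUL     → -67 -77
MOD     → -67
POP     → (empty)
PUSH 11 → 11
PUSH 6  → 11 6
PUSH 2  → 11 6 2
POP     → 11 6
PUSH -3 → 11 6 -3
SWAP    → 11 -3 6
ADD     → 11 3
ADD     → 14
DUP     → 14 14
MUL     → 196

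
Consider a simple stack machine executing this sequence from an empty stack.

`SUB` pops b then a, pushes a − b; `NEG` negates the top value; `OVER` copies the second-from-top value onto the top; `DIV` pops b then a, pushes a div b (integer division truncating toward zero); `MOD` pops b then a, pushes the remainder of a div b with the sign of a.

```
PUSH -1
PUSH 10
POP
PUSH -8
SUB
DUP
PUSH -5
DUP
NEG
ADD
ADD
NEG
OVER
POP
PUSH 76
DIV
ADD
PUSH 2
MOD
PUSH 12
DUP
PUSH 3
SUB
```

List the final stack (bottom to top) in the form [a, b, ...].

[1, 12, 9]

PUSH -1 → -1
PUSH 10 → -1 10
POP     → -1
PUSH -8 → -1 -8
SUB     → 7
DUP     → 7 7
PUSH -5 → 7 7 -5
DUP     → 7 7 -5 -5
NEG     → 7 7 -5 5
ADD     → 7 7 0
ADD     → 7 7
NEG     → 7 -7
OVER    → 7 -7 7
POP     → 7 -7
PUSH 76 → 7 -7 76
DIV     → 7 0
ADD     → 7
PUSH 2  → 7 2
MOD     → 1
PUSH 12 → 1 12
DUP     → 1 12 12
PUSH 3  → 1 12 12 3
SUB     → 1 12 9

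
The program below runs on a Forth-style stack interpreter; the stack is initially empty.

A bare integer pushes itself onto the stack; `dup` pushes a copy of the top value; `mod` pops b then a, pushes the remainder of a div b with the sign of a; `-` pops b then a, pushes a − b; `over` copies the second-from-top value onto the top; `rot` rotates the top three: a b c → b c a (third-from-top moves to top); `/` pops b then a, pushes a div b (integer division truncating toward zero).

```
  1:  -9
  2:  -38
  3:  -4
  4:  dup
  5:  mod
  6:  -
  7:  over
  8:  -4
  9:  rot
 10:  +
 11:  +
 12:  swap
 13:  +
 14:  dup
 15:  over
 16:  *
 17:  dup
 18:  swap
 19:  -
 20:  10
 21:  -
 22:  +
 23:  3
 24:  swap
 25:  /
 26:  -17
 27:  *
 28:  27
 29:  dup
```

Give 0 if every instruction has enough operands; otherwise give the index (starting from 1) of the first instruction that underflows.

-9   : -9
-38  : -9 -38
-4   : -9 -38 -4
dup  : -9 -38 -4 -4
mod  : -9 -38 0
-    : -9 -38
over : -9 -38 -9
-4   : -9 -38 -9 -4
rot  : -9 -9 -4 -38
+    : -9 -9 -42
+    : -9 -51
swap : -51 -9
+    : -60
dup  : -60 -60
over : -60 -60 -60
*    : -60 3600
dup  : -60 3600 3600
swap : -60 3600 3600
-    : -60 0
10   : -60 0 10
-    : -60 -10
+    : -70
3    : -70 3
swap : 3 -70
/    : 0
-17  : 0 -17
*    : 0
27   : 0 27
dup  : 0 27 27

0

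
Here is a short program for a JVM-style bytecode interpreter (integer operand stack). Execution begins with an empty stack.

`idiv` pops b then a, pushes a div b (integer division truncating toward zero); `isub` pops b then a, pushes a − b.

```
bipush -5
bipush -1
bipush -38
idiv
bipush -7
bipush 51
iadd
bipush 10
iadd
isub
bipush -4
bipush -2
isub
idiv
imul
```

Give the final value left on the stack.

bipush -5  → -5
bipush -1  → -5 -1
bipush -38 → -5 -1 -38
idiv       → -5 0
bipush -7  → -5 0 -7
bipush 51  → -5 0 -7 51
iadd       → -5 0 44
bipush 10  → -5 0 44 10
iadd       → -5 0 54
isub       → -5 -54
bipush -4  → -5 -54 -4
bipush -2  → -5 -54 -4 -2
isub       → -5 -54 -2
idiv       → -5 27
imul       → -135

-135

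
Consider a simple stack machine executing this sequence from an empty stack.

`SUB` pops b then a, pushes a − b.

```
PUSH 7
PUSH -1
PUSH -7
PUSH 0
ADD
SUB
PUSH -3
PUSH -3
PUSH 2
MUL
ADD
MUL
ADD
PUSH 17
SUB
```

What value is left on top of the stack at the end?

-64

PUSH 7  -> [7]
PUSH -1 -> [7, -1]
PUSH -7 -> [7, -1, -7]
PUSH 0  -> [7, -1, -7, 0]
ADD     -> [7, -1, -7]
SUB     -> [7, 6]
PUSH -3 -> [7, 6, -3]
PUSH -3 -> [7, 6, -3, -3]
PUSH 2  -> [7, 6, -3, -3, 2]
MUL     -> [7, 6, -3, -6]
ADD     -> [7, 6, -9]
MUL     -> [7, -54]
ADD     -> [-47]
PUSH 17 -> [-47, 17]
SUB     -> [-64]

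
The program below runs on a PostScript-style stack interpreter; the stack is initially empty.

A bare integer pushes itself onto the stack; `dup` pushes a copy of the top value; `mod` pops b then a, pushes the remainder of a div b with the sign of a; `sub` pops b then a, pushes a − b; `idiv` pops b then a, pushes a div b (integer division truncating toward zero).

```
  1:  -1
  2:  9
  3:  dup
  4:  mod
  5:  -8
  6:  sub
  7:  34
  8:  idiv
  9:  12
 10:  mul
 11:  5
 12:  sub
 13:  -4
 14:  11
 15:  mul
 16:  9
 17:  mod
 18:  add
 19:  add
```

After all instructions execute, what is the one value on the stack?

-1   : [-1]
9    : [-1, 9]
dup  : [-1, 9, 9]
mod  : [-1, 0]
-8   : [-1, 0, -8]
sub  : [-1, 8]
34   : [-1, 8, 34]
idiv : [-1, 0]
12   : [-1, 0, 12]
mul  : [-1, 0]
5    : [-1, 0, 5]
sub  : [-1, -5]
-4   : [-1, -5, -4]
11   : [-1, -5, -4, 11]
mul  : [-1, -5, -44]
9    : [-1, -5, -44, 9]
mod  : [-1, -5, -8]
add  : [-1, -13]
add  : [-14]

-14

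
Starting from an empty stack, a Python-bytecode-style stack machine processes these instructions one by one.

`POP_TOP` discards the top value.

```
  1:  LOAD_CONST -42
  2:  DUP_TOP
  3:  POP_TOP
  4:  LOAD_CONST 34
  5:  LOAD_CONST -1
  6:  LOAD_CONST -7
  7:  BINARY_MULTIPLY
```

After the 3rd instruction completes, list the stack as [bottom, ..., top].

LOAD_CONST -42 : -42
DUP_TOP        : -42 -42
POP_TOP        : -42

[-42]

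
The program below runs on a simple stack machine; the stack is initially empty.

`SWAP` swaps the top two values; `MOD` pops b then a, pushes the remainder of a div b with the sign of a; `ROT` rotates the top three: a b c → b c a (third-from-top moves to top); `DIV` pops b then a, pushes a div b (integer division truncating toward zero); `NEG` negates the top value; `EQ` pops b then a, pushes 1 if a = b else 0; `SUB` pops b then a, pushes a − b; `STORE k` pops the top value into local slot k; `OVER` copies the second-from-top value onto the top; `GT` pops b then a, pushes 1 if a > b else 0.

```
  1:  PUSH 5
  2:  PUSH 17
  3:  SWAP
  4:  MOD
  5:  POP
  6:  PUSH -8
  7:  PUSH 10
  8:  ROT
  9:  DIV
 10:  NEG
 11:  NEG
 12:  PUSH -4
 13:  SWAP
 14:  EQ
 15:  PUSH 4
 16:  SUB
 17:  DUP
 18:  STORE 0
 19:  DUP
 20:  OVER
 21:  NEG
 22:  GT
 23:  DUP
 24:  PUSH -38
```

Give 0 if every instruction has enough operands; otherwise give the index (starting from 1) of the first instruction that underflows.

8

PUSH 5  : 5
PUSH 17 : 5 17
SWAP    : 17 5
MOD     : 2
POP     : (empty)
PUSH -8 : -8
PUSH 10 : -8 10
ROT  — needs 3 operands, stack has 2 → underflow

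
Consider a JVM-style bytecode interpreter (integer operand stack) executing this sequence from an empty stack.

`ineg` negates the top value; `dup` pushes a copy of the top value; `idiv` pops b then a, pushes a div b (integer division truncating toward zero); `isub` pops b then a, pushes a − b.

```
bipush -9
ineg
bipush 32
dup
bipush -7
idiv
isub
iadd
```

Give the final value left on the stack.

45

bipush -9 : [-9]
ineg      : [9]
bipush 32 : [9, 32]
dup       : [9, 32, 32]
bipush -7 : [9, 32, 32, -7]
idiv      : [9, 32, -4]
isub      : [9, 36]
iadd      : [45]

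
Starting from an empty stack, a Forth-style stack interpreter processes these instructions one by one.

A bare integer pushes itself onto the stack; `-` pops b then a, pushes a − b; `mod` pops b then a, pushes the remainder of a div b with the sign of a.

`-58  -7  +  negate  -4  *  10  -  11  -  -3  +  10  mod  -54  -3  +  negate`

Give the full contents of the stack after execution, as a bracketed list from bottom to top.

[-4, 57]

-58    -> -58
-7     -> -58 -7
+      -> -65
negate -> 65
-4     -> 65 -4
*      -> -260
10     -> -260 10
-      -> -270
11     -> -270 11
-      -> -281
-3     -> -281 -3
+      -> -284
10     -> -284 10
mod    -> -4
-54    -> -4 -54
-3     -> -4 -54 -3
+      -> -4 -57
negate -> -4 57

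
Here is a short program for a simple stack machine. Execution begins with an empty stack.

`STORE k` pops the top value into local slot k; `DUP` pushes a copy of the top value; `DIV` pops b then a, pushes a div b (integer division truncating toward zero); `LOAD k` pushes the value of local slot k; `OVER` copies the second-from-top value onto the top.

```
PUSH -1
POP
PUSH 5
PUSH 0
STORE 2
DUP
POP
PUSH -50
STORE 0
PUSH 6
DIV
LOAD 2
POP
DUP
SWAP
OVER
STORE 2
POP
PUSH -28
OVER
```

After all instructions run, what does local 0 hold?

-50

PUSH -1   -1
POP       (empty)
PUSH 5    5
PUSH 0    5 0
STORE 2   5
DUP       5 5
POP       5
PUSH -50  5 -50
STORE 0   5
PUSH 6    5 6
DIV       0
LOAD 2    0 0
POP       0
DUP       0 0
SWAP      0 0
OVER      0 0 0
STORE 2   0 0
POP       0
PUSH -28  0 -28
OVER      0 -28 0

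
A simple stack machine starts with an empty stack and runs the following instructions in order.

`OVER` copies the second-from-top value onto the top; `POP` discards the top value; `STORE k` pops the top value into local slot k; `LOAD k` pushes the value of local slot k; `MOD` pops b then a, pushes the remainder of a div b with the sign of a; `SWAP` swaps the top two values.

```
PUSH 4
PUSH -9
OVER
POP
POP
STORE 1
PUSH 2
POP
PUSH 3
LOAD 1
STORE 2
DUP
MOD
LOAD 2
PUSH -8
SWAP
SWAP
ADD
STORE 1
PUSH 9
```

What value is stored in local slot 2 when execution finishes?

PUSH 4  → 4
PUSH -9 → 4 -9
OVER    → 4 -9 4
POP     → 4 -9
POP     → 4
STORE 1 → (empty)
PUSH 2  → 2
POP     → (empty)
PUSH 3  → 3
LOAD 1  → 3 4
STORE 2 → 3
DUP     → 3 3
MOD     → 0
LOAD 2  → 0 4
PUSH -8 → 0 4 -8
SWAP    → 0 -8 4
SWAP    → 0 4 -8
ADD     → 0 -4
STORE 1 → 0
PUSH 9  → 0 9

4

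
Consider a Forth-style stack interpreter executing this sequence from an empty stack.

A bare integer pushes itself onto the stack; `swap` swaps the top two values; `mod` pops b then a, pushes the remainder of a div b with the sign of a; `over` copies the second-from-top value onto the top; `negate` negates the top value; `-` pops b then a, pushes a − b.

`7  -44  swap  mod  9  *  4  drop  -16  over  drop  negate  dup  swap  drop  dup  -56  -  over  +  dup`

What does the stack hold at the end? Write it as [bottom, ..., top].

[-18, 16, 88, 88]

7      → 7
-44    → 7 -44
swap   → -44 7
mod    → -2
9      → -2 9
*      → -18
4      → -18 4
drop   → -18
-16    → -18 -16
over   → -18 -16 -18
drop   → -18 -16
negate → -18 16
dup    → -18 16 16
swap   → -18 16 16
drop   → -18 16
dup    → -18 16 16
-56    → -18 16 16 -56
-      → -18 16 72
over   → -18 16 72 16
+      → -18 16 88
dup    → -18 16 88 88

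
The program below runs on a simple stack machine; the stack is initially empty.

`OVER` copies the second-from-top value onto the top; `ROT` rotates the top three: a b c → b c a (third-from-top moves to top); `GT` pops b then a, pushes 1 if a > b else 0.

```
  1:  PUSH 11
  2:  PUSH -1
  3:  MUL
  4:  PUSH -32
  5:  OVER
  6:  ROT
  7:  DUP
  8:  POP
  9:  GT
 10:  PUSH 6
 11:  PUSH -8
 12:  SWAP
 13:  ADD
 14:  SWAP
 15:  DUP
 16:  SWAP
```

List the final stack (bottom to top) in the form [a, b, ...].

PUSH 11  -> [11]
PUSH -1  -> [11, -1]
MUL      -> [-11]
PUSH -32 -> [-11, -32]
OVER     -> [-11, -32, -11]
ROT      -> [-32, -11, -11]
DUP      -> [-32, -11, -11, -11]
POP      -> [-32, -11, -11]
GT       -> [-32, 0]
PUSH 6   -> [-32, 0, 6]
PUSH -8  -> [-32, 0, 6, -8]
SWAP     -> [-32, 0, -8, 6]
ADD      -> [-32, 0, -2]
SWAP     -> [-32, -2, 0]
DUP      -> [-32, -2, 0, 0]
SWAP     -> [-32, -2, 0, 0]

[-32, -2, 0, 0]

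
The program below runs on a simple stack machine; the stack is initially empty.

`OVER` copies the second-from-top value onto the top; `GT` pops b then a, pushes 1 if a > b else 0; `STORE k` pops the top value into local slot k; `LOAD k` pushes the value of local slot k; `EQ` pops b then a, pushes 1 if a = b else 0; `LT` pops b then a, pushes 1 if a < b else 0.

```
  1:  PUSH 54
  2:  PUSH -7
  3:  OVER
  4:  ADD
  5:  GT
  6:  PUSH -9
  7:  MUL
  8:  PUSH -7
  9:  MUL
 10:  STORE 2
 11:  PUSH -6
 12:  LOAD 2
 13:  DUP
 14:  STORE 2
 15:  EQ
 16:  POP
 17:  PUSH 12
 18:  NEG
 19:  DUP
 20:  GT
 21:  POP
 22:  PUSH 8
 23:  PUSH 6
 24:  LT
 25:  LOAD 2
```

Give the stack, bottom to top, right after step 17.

[12]

PUSH 54 -> 54
PUSH -7 -> 54 -7
OVER    -> 54 -7 54
ADD     -> 54 47
GT      -> 1
PUSH -9 -> 1 -9
MUL     -> -9
PUSH -7 -> -9 -7
MUL     -> 63
STORE 2 -> (empty)
PUSH -6 -> -6
LOAD 2  -> -6 63
DUP     -> -6 63 63
STORE 2 -> -6 63
EQ      -> 0
POP     -> (empty)
PUSH 12 -> 12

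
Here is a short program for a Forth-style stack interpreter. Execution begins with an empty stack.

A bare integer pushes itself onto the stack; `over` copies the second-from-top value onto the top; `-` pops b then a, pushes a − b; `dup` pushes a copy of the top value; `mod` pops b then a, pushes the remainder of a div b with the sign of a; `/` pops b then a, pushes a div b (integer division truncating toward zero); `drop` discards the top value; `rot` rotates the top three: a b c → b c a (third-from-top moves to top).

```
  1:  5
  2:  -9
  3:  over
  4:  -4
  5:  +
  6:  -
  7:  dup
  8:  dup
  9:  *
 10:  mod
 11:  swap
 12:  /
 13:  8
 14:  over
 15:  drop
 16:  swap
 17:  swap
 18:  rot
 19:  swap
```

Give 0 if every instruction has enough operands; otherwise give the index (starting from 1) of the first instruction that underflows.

18

5    -> 5
-9   -> 5 -9
over -> 5 -9 5
-4   -> 5 -9 5 -4
+    -> 5 -9 1
-    -> 5 -10
dup  -> 5 -10 -10
dup  -> 5 -10 -10 -10
*    -> 5 -10 100
mod  -> 5 -10
swap -> -10 5
/    -> -2
8    -> -2 8
over -> -2 8 -2
drop -> -2 8
swap -> 8 -2
swap -> -2 8
rot  — needs 3 operands, stack has 2 → underflow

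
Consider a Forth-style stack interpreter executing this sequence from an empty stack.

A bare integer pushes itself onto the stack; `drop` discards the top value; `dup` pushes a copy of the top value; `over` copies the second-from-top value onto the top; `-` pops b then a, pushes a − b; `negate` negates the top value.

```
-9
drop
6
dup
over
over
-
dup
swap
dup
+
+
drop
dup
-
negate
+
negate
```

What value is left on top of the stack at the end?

-9     -> [-9]
drop   -> []
6      -> [6]
dup    -> [6, 6]
over   -> [6, 6, 6]
over   -> [6, 6, 6, 6]
-      -> [6, 6, 0]
dup    -> [6, 6, 0, 0]
swap   -> [6, 6, 0, 0]
dup    -> [6, 6, 0, 0, 0]
+      -> [6, 6, 0, 0]
+      -> [6, 6, 0]
drop   -> [6, 6]
dup    -> [6, 6, 6]
-      -> [6, 0]
negate -> [6, 0]
+      -> [6]
negate -> [-6]

-6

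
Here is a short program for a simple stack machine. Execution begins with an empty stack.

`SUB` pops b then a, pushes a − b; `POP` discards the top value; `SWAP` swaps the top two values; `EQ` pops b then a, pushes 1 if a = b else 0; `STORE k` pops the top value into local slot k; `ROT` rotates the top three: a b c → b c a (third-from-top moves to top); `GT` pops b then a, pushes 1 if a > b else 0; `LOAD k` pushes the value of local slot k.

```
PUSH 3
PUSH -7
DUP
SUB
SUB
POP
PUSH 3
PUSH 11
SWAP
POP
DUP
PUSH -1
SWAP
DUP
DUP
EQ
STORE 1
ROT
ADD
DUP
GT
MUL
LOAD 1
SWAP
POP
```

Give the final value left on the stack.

PUSH 3   3
PUSH -7  3 -7
DUP      3 -7 -7
SUB      3 0
SUB      3
POP      (empty)
PUSH 3   3
PUSH 11  3 11
SWAP     11 3
POP      11
DUP      11 11
PUSH -1  11 11 -1
SWAP     11 -1 11
DUP      11 -1 11 11
DUP      11 -1 11 11 11
EQ       11 -1 11 1
STORE 1  11 -1 11
ROT      -1 11 11
ADD      -1 22
DUP      -1 22 22
GT       -1 0
MUL      0
LOAD 1   0 1
SWAP     1 0
POP      1

1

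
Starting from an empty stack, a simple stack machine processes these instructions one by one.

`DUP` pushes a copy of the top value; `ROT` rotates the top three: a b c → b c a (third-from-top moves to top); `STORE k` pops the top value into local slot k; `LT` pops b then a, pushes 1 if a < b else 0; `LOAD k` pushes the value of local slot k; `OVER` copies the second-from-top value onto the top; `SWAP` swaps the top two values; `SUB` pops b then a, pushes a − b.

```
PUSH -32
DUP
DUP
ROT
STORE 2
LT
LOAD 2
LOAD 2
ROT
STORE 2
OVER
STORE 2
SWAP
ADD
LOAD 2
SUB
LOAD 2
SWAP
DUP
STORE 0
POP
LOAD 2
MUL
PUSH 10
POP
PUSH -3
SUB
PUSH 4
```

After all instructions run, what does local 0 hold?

PUSH -32 : -32
DUP      : -32 -32
DUP      : -32 -32 -32
ROT      : -32 -32 -32
STORE 2  : -32 -32
LT       : 0
LOAD 2   : 0 -32
LOAD 2   : 0 -32 -32
ROT      : -32 -32 0
STORE 2  : -32 -32
OVER     : -32 -32 -32
STORE 2  : -32 -32
SWAP     : -32 -32
ADD      : -64
LOAD 2   : -64 -32
SUB      : -32
LOAD 2   : -32 -32
SWAP     : -32 -32
DUP      : -32 -32 -32
STORE 0  : -32 -32
POP      : -32
LOAD 2   : -32 -32
MUL      : 1024
PUSH 10  : 1024 10
POP      : 1024
PUSH -3  : 1024 -3
SUB      : 1027
PUSH 4   : 1027 4

-32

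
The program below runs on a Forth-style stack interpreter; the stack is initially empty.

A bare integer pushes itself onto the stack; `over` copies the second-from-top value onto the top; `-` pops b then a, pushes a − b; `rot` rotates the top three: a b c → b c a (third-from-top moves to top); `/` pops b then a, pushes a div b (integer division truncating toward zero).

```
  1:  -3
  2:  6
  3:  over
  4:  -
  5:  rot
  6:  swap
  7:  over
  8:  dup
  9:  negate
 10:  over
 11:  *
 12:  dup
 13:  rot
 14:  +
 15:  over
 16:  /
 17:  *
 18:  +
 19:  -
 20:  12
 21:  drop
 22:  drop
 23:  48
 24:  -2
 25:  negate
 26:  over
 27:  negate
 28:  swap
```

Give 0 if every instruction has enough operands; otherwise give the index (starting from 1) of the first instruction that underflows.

5

-3   -> [-3]
6    -> [-3, 6]
over -> [-3, 6, -3]
-    -> [-3, 9]
rot  — needs 3 operands, stack has 2 → underflow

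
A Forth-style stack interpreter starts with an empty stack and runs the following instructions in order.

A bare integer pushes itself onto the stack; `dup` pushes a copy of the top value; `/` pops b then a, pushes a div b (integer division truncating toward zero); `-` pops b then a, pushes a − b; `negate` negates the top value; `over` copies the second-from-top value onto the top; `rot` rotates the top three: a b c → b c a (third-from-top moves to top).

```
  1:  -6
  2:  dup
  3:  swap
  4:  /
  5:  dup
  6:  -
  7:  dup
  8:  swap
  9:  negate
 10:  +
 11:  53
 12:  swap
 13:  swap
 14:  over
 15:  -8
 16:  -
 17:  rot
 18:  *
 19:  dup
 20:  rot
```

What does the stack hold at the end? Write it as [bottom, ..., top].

[0, 0, 53]

-6     → -6
dup    → -6 -6
swap   → -6 -6
/      → 1
dup    → 1 1
-      → 0
dup    → 0 0
swap   → 0 0
negate → 0 0
+      → 0
53     → 0 53
swap   → 53 0
swap   → 0 53
over   → 0 53 0
-8     → 0 53 0 -8
-      → 0 53 8
rot    → 53 8 0
*      → 53 0
dup    → 53 0 0
rot    → 0 0 53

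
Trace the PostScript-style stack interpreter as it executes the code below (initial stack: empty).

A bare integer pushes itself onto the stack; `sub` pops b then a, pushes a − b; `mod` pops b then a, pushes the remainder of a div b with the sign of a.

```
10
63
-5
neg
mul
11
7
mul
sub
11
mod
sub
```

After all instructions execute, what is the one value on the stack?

10   [10]
63   [10, 63]
-5   [10, 63, -5]
neg  [10, 63, 5]
mul  [10, 315]
11   [10, 315, 11]
7    [10, 315, 11, 7]
mul  [10, 315, 77]
sub  [10, 238]
11   [10, 238, 11]
mod  [10, 7]
sub  [3]

3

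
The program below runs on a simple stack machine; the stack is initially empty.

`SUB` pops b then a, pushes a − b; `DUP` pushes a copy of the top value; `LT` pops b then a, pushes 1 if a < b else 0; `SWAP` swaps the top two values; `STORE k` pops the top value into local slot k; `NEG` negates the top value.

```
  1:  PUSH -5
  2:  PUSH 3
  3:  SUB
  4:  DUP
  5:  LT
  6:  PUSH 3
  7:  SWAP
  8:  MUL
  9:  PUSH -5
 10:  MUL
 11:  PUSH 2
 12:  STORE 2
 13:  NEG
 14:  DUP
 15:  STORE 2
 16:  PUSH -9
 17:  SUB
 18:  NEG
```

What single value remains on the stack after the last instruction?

-9

PUSH -5  [-5]
PUSH 3   [-5, 3]
SUB      [-8]
DUP      [-8, -8]
LT       [0]
PUSH 3   [0, 3]
SWAP     [3, 0]
MUL      [0]
PUSH -5  [0, -5]
MUL      [0]
PUSH 2   [0, 2]
STORE 2  [0]
NEG      [0]
DUP      [0, 0]
STORE 2  [0]
PUSH -9  [0, -9]
SUB      [9]
NEG      [-9]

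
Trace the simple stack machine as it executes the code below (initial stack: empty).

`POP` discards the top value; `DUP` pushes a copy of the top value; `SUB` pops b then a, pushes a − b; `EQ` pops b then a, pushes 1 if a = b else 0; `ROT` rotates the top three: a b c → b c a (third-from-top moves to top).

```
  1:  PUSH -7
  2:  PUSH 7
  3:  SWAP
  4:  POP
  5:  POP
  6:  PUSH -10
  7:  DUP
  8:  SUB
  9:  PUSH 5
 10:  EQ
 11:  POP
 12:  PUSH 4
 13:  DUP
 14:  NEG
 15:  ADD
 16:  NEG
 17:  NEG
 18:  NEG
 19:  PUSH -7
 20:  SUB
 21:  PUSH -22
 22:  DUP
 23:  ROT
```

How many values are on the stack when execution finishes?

PUSH -7  → -7
PUSH 7   → -7 7
SWAP     → 7 -7
POP      → 7
POP      → (empty)
PUSH -10 → -10
DUP      → -10 -10
SUB      → 0
PUSH 5   → 0 5
EQ       → 0
POP      → (empty)
PUSH 4   → 4
DUP      → 4 4
NEG      → 4 -4
ADD      → 0
NEG      → 0
NEG      → 0
NEG      → 0
PUSH -7  → 0 -7
SUB      → 7
PUSH -22 → 7 -22
DUP      → 7 -22 -22
ROT      → -22 -22 7

3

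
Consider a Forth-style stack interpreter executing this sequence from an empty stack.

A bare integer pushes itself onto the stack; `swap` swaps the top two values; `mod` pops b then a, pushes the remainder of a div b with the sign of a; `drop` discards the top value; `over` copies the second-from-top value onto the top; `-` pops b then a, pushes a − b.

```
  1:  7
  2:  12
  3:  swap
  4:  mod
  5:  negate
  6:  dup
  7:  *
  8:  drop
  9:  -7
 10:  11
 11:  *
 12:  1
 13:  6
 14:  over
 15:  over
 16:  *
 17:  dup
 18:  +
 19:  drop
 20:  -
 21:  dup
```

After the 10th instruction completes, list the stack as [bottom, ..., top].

7      -> 7
12     -> 7 12
swap   -> 12 7
mod    -> 5
negate -> -5
dup    -> -5 -5
*      -> 25
drop   -> (empty)
-7     -> -7
11     -> -7 11

[-7, 11]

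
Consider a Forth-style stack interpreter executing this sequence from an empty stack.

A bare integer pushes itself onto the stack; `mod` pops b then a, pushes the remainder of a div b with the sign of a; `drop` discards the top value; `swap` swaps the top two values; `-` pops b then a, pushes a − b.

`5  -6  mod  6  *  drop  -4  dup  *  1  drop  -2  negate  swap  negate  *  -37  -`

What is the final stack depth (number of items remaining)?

1

5      : [5]
-6     : [5, -6]
mod    : [5]
6      : [5, 6]
*      : [30]
drop   : []
-4     : [-4]
dup    : [-4, -4]
*      : [16]
1      : [16, 1]
drop   : [16]
-2     : [16, -2]
negate : [16, 2]
swap   : [2, 16]
negate : [2, -16]
*      : [-32]
-37    : [-32, -37]
-      : [5]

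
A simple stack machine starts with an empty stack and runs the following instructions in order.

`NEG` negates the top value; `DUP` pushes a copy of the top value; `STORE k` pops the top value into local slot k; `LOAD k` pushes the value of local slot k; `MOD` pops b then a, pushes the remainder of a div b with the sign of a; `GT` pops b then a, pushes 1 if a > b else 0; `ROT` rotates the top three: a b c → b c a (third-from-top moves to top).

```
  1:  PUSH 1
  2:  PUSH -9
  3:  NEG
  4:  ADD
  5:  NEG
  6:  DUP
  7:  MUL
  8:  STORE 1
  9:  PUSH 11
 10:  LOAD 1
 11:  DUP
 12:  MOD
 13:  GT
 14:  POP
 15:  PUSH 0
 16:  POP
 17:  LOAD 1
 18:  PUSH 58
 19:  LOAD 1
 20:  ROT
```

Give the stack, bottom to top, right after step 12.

[11, 0]

PUSH 1  → [1]
PUSH -9 → [1, -9]
NEG     → [1, 9]
ADD     → [10]
NEG     → [-10]
DUP     → [-10, -10]
MUL     → [100]
STORE 1 → []
PUSH 11 → [11]
LOAD 1  → [11, 100]
DUP     → [11, 100, 100]
MOD     → [11, 0]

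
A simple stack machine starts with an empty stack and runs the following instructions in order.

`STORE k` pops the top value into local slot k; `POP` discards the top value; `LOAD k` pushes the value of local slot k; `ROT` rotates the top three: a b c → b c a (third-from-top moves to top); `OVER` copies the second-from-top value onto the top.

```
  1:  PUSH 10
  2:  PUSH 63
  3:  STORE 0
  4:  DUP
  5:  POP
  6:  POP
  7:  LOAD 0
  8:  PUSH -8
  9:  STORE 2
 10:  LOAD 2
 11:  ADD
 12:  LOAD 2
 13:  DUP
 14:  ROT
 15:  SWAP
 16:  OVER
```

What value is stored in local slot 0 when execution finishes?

63

PUSH 10 → 10
PUSH 63 → 10 63
STORE 0 → 10
DUP     → 10 10
POP     → 10
POP     → (empty)
LOAD 0  → 63
PUSH -8 → 63 -8
STORE 2 → 63
LOAD 2  → 63 -8
ADD     → 55
LOAD 2  → 55 -8
DUP     → 55 -8 -8
ROT     → -8 -8 55
SWAP    → -8 55 -8
OVER    → -8 55 -8 55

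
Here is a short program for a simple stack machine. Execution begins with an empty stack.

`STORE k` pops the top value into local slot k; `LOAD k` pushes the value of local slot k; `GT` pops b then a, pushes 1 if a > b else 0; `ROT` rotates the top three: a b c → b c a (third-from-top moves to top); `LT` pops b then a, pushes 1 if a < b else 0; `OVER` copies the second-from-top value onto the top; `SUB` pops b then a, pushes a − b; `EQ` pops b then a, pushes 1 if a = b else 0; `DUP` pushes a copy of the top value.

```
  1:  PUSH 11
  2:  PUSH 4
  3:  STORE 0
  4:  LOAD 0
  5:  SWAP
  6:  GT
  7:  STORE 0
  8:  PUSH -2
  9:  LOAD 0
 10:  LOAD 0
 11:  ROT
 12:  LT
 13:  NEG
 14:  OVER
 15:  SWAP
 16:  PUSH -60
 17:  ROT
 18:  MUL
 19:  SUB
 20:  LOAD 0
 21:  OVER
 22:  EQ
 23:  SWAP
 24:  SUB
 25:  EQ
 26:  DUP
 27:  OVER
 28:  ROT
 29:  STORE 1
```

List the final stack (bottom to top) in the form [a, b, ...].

PUSH 11  -> 11
PUSH 4   -> 11 4
STORE 0  -> 11
LOAD 0   -> 11 4
SWAP     -> 4 11
GT       -> 0
STORE 0  -> (empty)
PUSH -2  -> -2
LOAD 0   -> -2 0
LOAD 0   -> -2 0 0
ROT      -> 0 0 -2
LT       -> 0 0
NEG      -> 0 0
OVER     -> 0 0 0
SWAP     -> 0 0 0
PUSH -60 -> 0 0 0 -60
ROT      -> 0 0 -60 0
MUL      -> 0 0 0
SUB      -> 0 0
LOAD 0   -> 0 0 0
OVER     -> 0 0 0 0
EQ       -> 0 0 1
SWAP     -> 0 1 0
SUB      -> 0 1
EQ       -> 0
DUP      -> 0 0
OVER     -> 0 0 0
ROT      -> 0 0 0
STORE 1  -> 0 0

[0, 0]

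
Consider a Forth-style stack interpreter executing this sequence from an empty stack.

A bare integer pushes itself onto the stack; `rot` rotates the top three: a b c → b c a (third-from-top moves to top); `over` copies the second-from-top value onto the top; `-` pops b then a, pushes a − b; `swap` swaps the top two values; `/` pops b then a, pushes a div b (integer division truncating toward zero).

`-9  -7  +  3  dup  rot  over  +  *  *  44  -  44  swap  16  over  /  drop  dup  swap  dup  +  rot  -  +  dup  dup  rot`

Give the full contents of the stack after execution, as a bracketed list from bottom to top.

-9   : -9
-7   : -9 -7
+    : -16
3    : -16 3
dup  : -16 3 3
rot  : 3 3 -16
over : 3 3 -16 3
+    : 3 3 -13
*    : 3 -39
*    : -117
44   : -117 44
-    : -161
44   : -161 44
swap : 44 -161
16   : 44 -161 16
over : 44 -161 16 -161
/    : 44 -161 0
drop : 44 -161
dup  : 44 -161 -161
swap : 44 -161 -161
dup  : 44 -161 -161 -161
+    : 44 -161 -322
rot  : -161 -322 44
-    : -161 -366
+    : -527
dup  : -527 -527
dup  : -527 -527 -527
rot  : -527 -527 -527

[-527, -527, -527]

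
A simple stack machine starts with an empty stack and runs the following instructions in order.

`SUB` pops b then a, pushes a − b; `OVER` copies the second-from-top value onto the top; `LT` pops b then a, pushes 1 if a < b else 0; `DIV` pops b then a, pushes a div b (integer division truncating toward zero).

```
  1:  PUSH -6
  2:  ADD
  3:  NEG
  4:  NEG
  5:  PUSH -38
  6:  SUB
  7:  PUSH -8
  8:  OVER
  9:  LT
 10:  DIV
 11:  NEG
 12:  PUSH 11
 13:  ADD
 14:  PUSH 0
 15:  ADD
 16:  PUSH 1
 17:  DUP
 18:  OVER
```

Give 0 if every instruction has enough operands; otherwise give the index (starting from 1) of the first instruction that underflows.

PUSH -6 → [-6]
ADD  — needs 2 operands, stack has 1 → underflow

2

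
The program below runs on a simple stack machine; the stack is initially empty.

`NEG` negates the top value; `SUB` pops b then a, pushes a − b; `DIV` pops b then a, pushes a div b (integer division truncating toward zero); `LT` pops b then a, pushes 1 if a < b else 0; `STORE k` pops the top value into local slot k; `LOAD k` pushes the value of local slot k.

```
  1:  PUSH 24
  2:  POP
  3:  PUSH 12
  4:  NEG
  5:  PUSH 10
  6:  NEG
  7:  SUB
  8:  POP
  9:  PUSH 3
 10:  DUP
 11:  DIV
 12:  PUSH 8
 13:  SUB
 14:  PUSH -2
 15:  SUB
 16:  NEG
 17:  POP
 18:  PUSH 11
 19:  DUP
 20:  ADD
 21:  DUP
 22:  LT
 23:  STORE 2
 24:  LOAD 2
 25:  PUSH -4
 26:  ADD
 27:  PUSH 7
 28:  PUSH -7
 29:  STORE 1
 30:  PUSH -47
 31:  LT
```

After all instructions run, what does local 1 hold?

-7

PUSH 24  -> 24
POP      -> (empty)
PUSH 12  -> 12
NEG      -> -12
PUSH 10  -> -12 10
NEG      -> -12 -10
SUB      -> -2
POP      -> (empty)
PUSH 3   -> 3
DUP      -> 3 3
DIV      -> 1
PUSH 8   -> 1 8
SUB      -> -7
PUSH -2  -> -7 -2
SUB      -> -5
NEG      -> 5
POP      -> (empty)
PUSH 11  -> 11
DUP      -> 11 11
ADD      -> 22
DUP      -> 22 22
LT       -> 0
STORE 2  -> (empty)
LOAD 2   -> 0
PUSH -4  -> 0 -4
ADD      -> -4
PUSH 7   -> -4 7
PUSH -7  -> -4 7 -7
STORE 1  -> -4 7
PUSH -47 -> -4 7 -47
LT       -> -4 0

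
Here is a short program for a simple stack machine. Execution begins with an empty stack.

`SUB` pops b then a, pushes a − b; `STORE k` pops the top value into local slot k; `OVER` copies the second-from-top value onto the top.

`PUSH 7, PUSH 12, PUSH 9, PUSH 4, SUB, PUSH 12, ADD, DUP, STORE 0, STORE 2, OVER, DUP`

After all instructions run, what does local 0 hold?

17

PUSH 7  -> [7]
PUSH 12 -> [7, 12]
PUSH 9  -> [7, 12, 9]
PUSH 4  -> [7, 12, 9, 4]
SUB     -> [7, 12, 5]
PUSH 12 -> [7, 12, 5, 12]
ADD     -> [7, 12, 17]
DUP     -> [7, 12, 17, 17]
STORE 0 -> [7, 12, 17]
STORE 2 -> [7, 12]
OVER    -> [7, 12, 7]
DUP     -> [7, 12, 7, 7]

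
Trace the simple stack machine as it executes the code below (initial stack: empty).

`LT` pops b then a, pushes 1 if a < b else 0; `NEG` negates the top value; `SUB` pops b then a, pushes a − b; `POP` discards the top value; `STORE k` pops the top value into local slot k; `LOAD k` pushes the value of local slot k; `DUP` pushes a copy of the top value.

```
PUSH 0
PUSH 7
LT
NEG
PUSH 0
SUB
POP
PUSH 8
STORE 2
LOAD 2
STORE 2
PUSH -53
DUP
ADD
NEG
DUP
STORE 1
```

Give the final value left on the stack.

PUSH 0   : [0]
PUSH 7   : [0, 7]
LT       : [1]
NEG      : [-1]
PUSH 0   : [-1, 0]
SUB      : [-1]
POP      : []
PUSH 8   : [8]
STORE 2  : []
LOAD 2   : [8]
STORE 2  : []
PUSH -53 : [-53]
DUP      : [-53, -53]
ADD      : [-106]
NEG      : [106]
DUP      : [106, 106]
STORE 1  : [106]

106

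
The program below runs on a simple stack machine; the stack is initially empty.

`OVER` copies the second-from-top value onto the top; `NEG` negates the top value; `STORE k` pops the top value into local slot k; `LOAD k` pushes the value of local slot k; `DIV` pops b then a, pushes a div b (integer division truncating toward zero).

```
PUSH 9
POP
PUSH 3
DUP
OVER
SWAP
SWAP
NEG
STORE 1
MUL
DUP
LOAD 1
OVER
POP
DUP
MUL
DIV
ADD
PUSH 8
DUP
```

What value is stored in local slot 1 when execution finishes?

-3

PUSH 9  : 9
POP     : (empty)
PUSH 3  : 3
DUP     : 3 3
OVER    : 3 3 3
SWAP    : 3 3 3
SWAP    : 3 3 3
NEG     : 3 3 -3
STORE 1 : 3 3
MUL     : 9
DUP     : 9 9
LOAD 1  : 9 9 -3
OVER    : 9 9 -3 9
POP     : 9 9 -3
DUP     : 9 9 -3 -3
MUL     : 9 9 9
DIV     : 9 1
ADD     : 10
PUSH 8  : 10 8
DUP     : 10 8 8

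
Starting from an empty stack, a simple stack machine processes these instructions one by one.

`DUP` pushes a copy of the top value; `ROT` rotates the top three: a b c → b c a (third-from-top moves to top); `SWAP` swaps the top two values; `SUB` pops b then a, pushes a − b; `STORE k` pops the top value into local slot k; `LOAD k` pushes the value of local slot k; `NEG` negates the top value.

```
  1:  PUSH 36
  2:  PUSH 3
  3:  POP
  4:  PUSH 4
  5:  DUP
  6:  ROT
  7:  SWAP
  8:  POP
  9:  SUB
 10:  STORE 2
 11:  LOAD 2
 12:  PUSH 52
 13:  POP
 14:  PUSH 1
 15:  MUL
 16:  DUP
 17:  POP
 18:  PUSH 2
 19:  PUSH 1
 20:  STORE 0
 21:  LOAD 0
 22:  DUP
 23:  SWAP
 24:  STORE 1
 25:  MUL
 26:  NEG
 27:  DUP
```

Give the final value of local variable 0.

1

PUSH 36 : [36]
PUSH 3  : [36, 3]
POP     : [36]
PUSH 4  : [36, 4]
DUP     : [36, 4, 4]
ROT     : [4, 4, 36]
SWAP    : [4, 36, 4]
POP     : [4, 36]
SUB     : [-32]
STORE 2 : []
LOAD 2  : [-32]
PUSH 52 : [-32, 52]
POP     : [-32]
PUSH 1  : [-32, 1]
MUL     : [-32]
DUP     : [-32, -32]
POP     : [-32]
PUSH 2  : [-32, 2]
PUSH 1  : [-32, 2, 1]
STORE 0 : [-32, 2]
LOAD 0  : [-32, 2, 1]
DUP     : [-32, 2, 1, 1]
SWAP    : [-32, 2, 1, 1]
STORE 1 : [-32, 2, 1]
MUL     : [-32, 2]
NEG     : [-32, -2]
DUP     : [-32, -2, -2]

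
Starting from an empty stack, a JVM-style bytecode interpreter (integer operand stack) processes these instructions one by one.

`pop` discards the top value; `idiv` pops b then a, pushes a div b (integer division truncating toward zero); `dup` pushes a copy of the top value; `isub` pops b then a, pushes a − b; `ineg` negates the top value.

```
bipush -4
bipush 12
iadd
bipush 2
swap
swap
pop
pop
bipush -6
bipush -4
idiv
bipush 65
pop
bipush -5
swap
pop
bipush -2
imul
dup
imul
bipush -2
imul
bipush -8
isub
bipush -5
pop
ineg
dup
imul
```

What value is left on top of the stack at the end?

36864

bipush -4  [-4]
bipush 12  [-4, 12]
iadd       [8]
bipush 2   [8, 2]
swap       [2, 8]
swap       [8, 2]
pop        [8]
pop        []
bipush -6  [-6]
bipush -4  [-6, -4]
idiv       [1]
bipush 65  [1, 65]
pop        [1]
bipush -5  [1, -5]
swap       [-5, 1]
pop        [-5]
bipush -2  [-5, -2]
imul       [10]
dup        [10, 10]
imul       [100]
bipush -2  [100, -2]
imul       [-200]
bipush -8  [-200, -8]
isub       [-192]
bipush -5  [-192, -5]
pop        [-192]
ineg       [192]
dup        [192, 192]
imul       [36864]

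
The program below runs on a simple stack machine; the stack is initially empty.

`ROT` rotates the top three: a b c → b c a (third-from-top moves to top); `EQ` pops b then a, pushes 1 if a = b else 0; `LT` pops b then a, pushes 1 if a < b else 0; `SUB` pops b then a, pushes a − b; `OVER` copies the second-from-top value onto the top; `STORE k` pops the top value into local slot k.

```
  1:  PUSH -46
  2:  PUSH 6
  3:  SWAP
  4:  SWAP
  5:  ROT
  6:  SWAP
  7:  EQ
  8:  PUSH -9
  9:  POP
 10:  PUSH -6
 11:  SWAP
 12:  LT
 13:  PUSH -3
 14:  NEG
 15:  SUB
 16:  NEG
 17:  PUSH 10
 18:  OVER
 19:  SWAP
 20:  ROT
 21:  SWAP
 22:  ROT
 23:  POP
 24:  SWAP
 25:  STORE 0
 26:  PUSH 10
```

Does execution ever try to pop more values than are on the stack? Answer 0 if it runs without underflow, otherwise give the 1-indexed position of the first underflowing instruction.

PUSH -46 : -46
PUSH 6   : -46 6
SWAP     : 6 -46
SWAP     : -46 6
ROT  — needs 3 operands, stack has 2 → underflow

5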